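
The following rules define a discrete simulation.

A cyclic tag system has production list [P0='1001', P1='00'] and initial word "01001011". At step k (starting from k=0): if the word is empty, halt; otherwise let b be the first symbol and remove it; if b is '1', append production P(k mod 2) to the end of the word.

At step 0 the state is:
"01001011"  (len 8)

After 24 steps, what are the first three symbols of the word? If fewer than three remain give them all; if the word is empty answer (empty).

001

k=0  "01001011"  (len 8)
k=1  "1001011"  (len 7)
k=2  "00101100"  (len 8)
k=3  "0101100"  (len 7)
k=4  "101100"  (len 6)
k=5  "011001001"  (len 9)
k=6  "11001001"  (len 8)
k=7  "10010011001"  (len 11)
k=8  "001001100100"  (len 12)
k=9  "01001100100"  (len 11)
k=10  "1001100100"  (len 10)
k=11  "0011001001001"  (len 13)
k=12  "011001001001"  (len 12)
k=13  "11001001001"  (len 11)
k=14  "100100100100"  (len 12)
k=15  "001001001001001"  (len 15)
k=16  "01001001001001"  (len 14)
k=17  "1001001001001"  (len 13)
k=18  "00100100100100"  (len 14)
k=19  "0100100100100"  (len 13)
k=20  "100100100100"  (len 12)
k=21  "001001001001001"  (len 15)
k=22  "01001001001001"  (len 14)
k=23  "1001001001001"  (len 13)
k=24  "00100100100100"  (len 14)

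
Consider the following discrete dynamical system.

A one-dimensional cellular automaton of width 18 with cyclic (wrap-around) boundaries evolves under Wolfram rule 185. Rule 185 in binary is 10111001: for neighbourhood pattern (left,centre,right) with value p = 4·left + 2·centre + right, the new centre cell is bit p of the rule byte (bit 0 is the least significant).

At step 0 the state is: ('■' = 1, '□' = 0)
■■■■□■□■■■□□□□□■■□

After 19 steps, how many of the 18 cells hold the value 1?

13

k=0  ■■■■□■□■■■□□□□□■■□
k=1  ■■■□■□■■■□■■■■□■□■
k=2  ■■□■□■■■□■■■■□■□■■
k=3  ■□■□■■■□■■■■□■□■■■
k=4  □■□■■■□■■■■□■□■■■■
k=5  ■□■■■□■■■■□■□■■■■□
k=6  □■■■□■■■■□■□■■■■□■
k=7  ■■■□■■■■□■□■■■■□■□
k=8  ■■□■■■■□■□■■■■□■□■
k=9  ■□■■■■□■□■■■■□■□■■
k=10  □■■■■□■□■■■■□■□■■■
k=11  ■■■■□■□■■■■□■□■■■□
k=12  ■■■□■□■■■■□■□■■■□■
k=13  ■■□■□■■■■□■□■■■□■■
k=14  ■□■□■■■■□■□■■■□■■■
k=15  □■□■■■■□■□■■■□■■■■
k=16  ■□■■■■□■□■■■□■■■■□
k=17  □■■■■□■□■■■□■■■■□■
k=18  ■■■■□■□■■■□■■■■□■□
k=19  ■■■□■□■■■□■■■■□■□■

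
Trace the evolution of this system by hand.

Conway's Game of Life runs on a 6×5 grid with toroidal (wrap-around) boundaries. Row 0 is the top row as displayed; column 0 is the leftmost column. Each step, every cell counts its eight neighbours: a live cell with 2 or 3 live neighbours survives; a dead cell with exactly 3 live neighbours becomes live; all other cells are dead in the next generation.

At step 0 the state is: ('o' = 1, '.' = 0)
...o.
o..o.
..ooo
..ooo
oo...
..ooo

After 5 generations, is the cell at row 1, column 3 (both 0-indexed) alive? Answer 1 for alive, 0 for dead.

0

k=0  ...o.
o..o.
..ooo
..ooo
oo...
..ooo
k=1  .....
.....
oo...
.....
oo...
ooooo
k=2  ooooo
.....
.....
.....
...o.
..ooo
k=3  oo...
ooooo
.....
.....
..ooo
.....
k=4  ...o.
..ooo
ooooo
...o.
...o.
ooooo
k=5  .....
.....
oo...
oo...
oo...
oo...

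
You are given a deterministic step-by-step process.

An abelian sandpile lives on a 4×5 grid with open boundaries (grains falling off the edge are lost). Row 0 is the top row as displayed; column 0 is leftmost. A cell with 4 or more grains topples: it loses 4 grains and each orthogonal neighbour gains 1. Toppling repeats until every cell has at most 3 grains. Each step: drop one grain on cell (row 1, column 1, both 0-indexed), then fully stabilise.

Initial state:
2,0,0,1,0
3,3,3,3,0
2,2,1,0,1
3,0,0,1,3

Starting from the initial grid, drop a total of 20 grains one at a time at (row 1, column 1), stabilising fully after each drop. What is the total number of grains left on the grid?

35

k=0  2,0,0,1,0
3,3,3,3,0
2,2,1,0,1
3,0,0,1,3
k=1  3,1,1,2,0
0,2,1,0,1
3,3,2,1,1
3,0,0,1,3
k=2  3,1,1,2,0
0,3,1,0,1
3,3,2,1,1
3,0,0,1,3
k=3  3,2,1,2,0
2,1,2,0,1
1,1,3,1,1
0,2,0,1,3
k=4  3,2,1,2,0
2,2,2,0,1
1,1,3,1,1
0,2,0,1,3
k=5  3,2,1,2,0
2,3,2,0,1
1,1,3,1,1
0,2,0,1,3
k=6  3,3,1,2,0
3,0,3,0,1
1,2,3,1,1
0,2,0,1,3
k=7  3,3,1,2,0
3,1,3,0,1
1,2,3,1,1
0,2,0,1,3
k=8  3,3,1,2,0
3,2,3,0,1
1,2,3,1,1
0,2,0,1,3
k=9  3,3,1,2,0
3,3,3,0,1
1,2,3,1,1
0,2,0,1,3
k=10  1,2,3,2,0
2,0,2,1,1
3,1,1,2,1
0,3,1,1,3
k=11  1,2,3,2,0
2,1,2,1,1
3,1,1,2,1
0,3,1,1,3
k=12  1,2,3,2,0
2,2,2,1,1
3,1,1,2,1
0,3,1,1,3
k=13  1,2,3,2,0
2,3,2,1,1
3,1,1,2,1
0,3,1,1,3
k=14  1,3,3,2,0
3,0,3,1,1
3,2,1,2,1
0,3,1,1,3
k=15  1,3,3,2,0
3,1,3,1,1
3,2,1,2,1
0,3,1,1,3
k=16  1,3,3,2,0
3,2,3,1,1
3,2,1,2,1
0,3,1,1,3
k=17  1,3,3,2,0
3,3,3,1,1
3,2,1,2,1
0,3,1,1,3
k=18  3,2,1,3,0
2,0,2,2,1
1,2,3,2,1
2,0,2,1,3
k=19  3,2,1,3,0
2,1,2,2,1
1,2,3,2,1
2,0,2,1,3
k=20  3,2,1,3,0
2,2,2,2,1
1,2,3,2,1
2,0,2,1,3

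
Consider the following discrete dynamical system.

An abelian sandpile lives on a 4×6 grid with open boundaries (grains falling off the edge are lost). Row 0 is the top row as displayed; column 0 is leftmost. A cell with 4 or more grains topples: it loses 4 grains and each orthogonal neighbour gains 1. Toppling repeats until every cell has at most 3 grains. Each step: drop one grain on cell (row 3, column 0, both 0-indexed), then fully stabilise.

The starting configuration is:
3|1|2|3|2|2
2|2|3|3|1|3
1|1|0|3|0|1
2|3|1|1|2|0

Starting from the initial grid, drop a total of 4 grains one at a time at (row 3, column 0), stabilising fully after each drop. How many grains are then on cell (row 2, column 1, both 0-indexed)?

[0] 3|1|2|3|2|2
2|2|3|3|1|3
1|1|0|3|0|1
2|3|1|1|2|0
[1] 3|1|2|3|2|2
2|2|3|3|1|3
1|1|0|3|0|1
3|3|1|1|2|0
[2] 3|1|2|3|2|2
2|2|3|3|1|3
2|2|0|3|0|1
1|0|2|1|2|0
[3] 3|1|2|3|2|2
2|2|3|3|1|3
2|2|0|3|0|1
2|0|2|1|2|0
[4] 3|1|2|3|2|2
2|2|3|3|1|3
2|2|0|3|0|1
3|0|2|1|2|0

2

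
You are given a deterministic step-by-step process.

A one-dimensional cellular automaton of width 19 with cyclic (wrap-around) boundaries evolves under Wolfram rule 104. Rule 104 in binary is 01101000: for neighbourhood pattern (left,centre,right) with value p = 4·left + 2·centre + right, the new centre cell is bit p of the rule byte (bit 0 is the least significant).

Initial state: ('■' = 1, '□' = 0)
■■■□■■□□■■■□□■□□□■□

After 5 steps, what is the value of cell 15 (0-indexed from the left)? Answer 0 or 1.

0) ■■■□■■□□■■■□□■□□□■□
1) ■□■■■■□□■□■□□□□□□□■
2) ■■■□□■□□□■□□□□□□□□■
3) □□■□□□□□□□□□□□□□□□■
4) □□□□□□□□□□□□□□□□□□□
5) □□□□□□□□□□□□□□□□□□□

0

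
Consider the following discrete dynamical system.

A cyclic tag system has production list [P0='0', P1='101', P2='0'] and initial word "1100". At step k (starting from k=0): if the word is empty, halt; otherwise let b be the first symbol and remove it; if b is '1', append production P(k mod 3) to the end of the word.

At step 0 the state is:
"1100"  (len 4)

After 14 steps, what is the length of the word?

0) "1100"  (len 4)
1) "1000"  (len 4)
2) "000101"  (len 6)
3) "00101"  (len 5)
4) "0101"  (len 4)
5) "101"  (len 3)
6) "010"  (len 3)
7) "10"  (len 2)
8) "0101"  (len 4)
9) "101"  (len 3)
10) "010"  (len 3)
11) "10"  (len 2)
12) "00"  (len 2)
13) "0"  (len 1)
14) (halted — word empty)

0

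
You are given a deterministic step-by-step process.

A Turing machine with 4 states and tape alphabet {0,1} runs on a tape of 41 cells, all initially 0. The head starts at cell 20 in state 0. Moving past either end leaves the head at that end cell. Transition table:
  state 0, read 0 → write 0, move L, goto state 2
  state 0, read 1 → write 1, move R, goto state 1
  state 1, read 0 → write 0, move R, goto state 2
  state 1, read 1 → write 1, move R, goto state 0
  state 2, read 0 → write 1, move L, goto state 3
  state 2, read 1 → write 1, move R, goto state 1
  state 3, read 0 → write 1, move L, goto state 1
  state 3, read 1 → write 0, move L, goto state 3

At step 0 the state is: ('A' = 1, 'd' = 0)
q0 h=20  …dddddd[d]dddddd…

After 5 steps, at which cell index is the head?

19

[0] q0 h=20  …dddddd[d]dddddd…
[1] q2 h=19  …dddddd[d]dddddd…
[2] q3 h=18  …dddddd[d]Addddd…
[3] q1 h=17  …dddddd[d]AAdddd…
[4] q2 h=18  …dddddd[A]Addddd…
[5] q1 h=19  …dddddA[A]dddddd…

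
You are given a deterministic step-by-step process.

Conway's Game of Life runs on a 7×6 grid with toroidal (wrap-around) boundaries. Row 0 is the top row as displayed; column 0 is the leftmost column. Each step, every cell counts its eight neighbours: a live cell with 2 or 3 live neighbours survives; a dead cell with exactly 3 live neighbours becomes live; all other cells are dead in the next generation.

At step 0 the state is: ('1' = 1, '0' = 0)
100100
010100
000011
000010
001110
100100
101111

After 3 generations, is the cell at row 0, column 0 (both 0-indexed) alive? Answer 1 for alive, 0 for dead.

0

0) 100100
010100
000011
000010
001110
100100
101111
1) 100000
101101
000111
000000
001011
100000
101000
2) 101100
111100
101101
000000
000001
100100
100001
3) 000110
000000
100111
100011
000000
100010
101111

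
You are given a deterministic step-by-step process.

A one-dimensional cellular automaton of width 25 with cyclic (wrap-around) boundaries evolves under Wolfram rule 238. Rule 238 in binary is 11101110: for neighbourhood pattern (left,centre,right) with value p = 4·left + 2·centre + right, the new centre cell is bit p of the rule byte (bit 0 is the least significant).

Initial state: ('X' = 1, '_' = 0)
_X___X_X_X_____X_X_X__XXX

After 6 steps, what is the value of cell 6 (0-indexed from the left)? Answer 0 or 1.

1

gen 0: _X___X_X_X_____X_X_X__XXX
gen 1: XX__XXXXXX____XXXXXX_XXXX
gen 2: XX_XXXXXXX___XXXXXXXXXXXX
gen 3: XXXXXXXXXX__XXXXXXXXXXXXX
gen 4: XXXXXXXXXX_XXXXXXXXXXXXXX
gen 5: XXXXXXXXXXXXXXXXXXXXXXXXX
gen 6: XXXXXXXXXXXXXXXXXXXXXXXXX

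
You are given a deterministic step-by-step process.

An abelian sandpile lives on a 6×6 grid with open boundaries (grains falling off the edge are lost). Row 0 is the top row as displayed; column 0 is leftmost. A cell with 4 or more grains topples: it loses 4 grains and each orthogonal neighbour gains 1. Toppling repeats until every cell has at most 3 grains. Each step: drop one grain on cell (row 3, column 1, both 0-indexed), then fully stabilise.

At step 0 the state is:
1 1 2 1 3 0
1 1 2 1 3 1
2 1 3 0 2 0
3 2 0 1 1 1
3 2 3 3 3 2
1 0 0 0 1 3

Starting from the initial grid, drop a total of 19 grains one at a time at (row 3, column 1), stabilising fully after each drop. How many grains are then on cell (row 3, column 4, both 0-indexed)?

3

[0] 1 1 2 1 3 0
1 1 2 1 3 1
2 1 3 0 2 0
3 2 0 1 1 1
3 2 3 3 3 2
1 0 0 0 1 3
[1] 1 1 2 1 3 0
1 1 2 1 3 1
2 1 3 0 2 0
3 3 0 1 1 1
3 2 3 3 3 2
1 0 0 0 1 3
[2] 1 1 2 1 3 0
1 1 2 1 3 1
3 2 3 0 2 0
1 2 2 2 2 1
1 1 1 1 0 3
2 1 1 1 2 3
[3] 1 1 2 1 3 0
1 1 2 1 3 1
3 2 3 0 2 0
1 3 2 2 2 1
1 1 1 1 0 3
2 1 1 1 2 3
[4] 1 1 2 1 3 0
1 1 2 1 3 1
3 3 3 0 2 0
2 0 3 2 2 1
1 2 1 1 0 3
2 1 1 1 2 3
[5] 1 1 2 1 3 0
1 1 2 1 3 1
3 3 3 0 2 0
2 1 3 2 2 1
1 2 1 1 0 3
2 1 1 1 2 3
[6] 1 1 2 1 3 0
1 1 2 1 3 1
3 3 3 0 2 0
2 2 3 2 2 1
1 2 1 1 0 3
2 1 1 1 2 3
[7] 1 1 2 1 3 0
1 1 2 1 3 1
3 3 3 0 2 0
2 3 3 2 2 1
1 2 1 1 0 3
2 1 1 1 2 3
[8] 1 1 2 1 3 0
2 2 3 1 3 1
1 2 1 1 2 0
0 3 1 3 2 1
2 3 2 1 0 3
2 1 1 1 2 3
[9] 1 1 2 1 3 0
2 2 3 1 3 1
1 3 1 1 2 0
1 1 2 3 2 1
3 0 3 1 0 3
2 2 1 1 2 3
[10] 1 1 2 1 3 0
2 2 3 1 3 1
1 3 1 1 2 0
1 2 2 3 2 1
3 0 3 1 0 3
2 2 1 1 2 3
[11] 1 1 2 1 3 0
2 2 3 1 3 1
1 3 1 1 2 0
1 3 2 3 2 1
3 0 3 1 0 3
2 2 1 1 2 3
[12] 1 1 2 1 3 0
2 3 3 1 3 1
2 0 2 1 2 0
2 1 3 3 2 1
3 1 3 1 0 3
2 2 1 1 2 3
[13] 1 1 2 1 3 0
2 3 3 1 3 1
2 0 2 1 2 0
2 2 3 3 2 1
3 1 3 1 0 3
2 2 1 1 2 3
[14] 1 1 2 1 3 0
2 3 3 1 3 1
2 0 2 1 2 0
2 3 3 3 2 1
3 1 3 1 0 3
2 2 1 1 2 3
[15] 1 1 2 1 3 0
2 3 3 1 3 1
2 1 3 2 2 0
3 1 2 0 3 1
3 3 0 3 0 3
2 2 2 1 2 3
[16] 1 1 2 1 3 0
2 3 3 1 3 1
2 1 3 2 2 0
3 2 2 0 3 1
3 3 0 3 0 3
2 2 2 1 2 3
[17] 1 1 2 1 3 0
2 3 3 1 3 1
2 1 3 2 2 0
3 3 2 0 3 1
3 3 0 3 0 3
2 2 2 1 2 3
[18] 1 1 2 1 3 0
2 3 3 1 3 1
3 2 3 2 2 0
1 2 3 0 3 1
1 1 1 3 0 3
3 3 2 1 2 3
[19] 1 1 2 1 3 0
2 3 3 1 3 1
3 2 3 2 2 0
1 3 3 0 3 1
1 1 1 3 0 3
3 3 2 1 2 3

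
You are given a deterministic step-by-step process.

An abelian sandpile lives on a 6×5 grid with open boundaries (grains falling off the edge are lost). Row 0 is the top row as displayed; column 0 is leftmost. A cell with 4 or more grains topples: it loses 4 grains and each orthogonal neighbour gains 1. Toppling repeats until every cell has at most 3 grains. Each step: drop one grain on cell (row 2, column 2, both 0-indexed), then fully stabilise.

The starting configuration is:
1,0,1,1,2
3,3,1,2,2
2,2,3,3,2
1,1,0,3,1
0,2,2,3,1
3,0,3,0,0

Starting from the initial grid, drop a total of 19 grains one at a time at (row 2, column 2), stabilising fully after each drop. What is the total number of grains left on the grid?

t=0: 1,0,1,1,2
3,3,1,2,2
2,2,3,3,2
1,1,0,3,1
0,2,2,3,1
3,0,3,0,0
t=1: 1,0,1,1,2
3,3,2,3,2
2,3,1,1,3
1,1,2,1,2
0,2,3,0,2
3,0,3,1,0
t=2: 1,0,1,1,2
3,3,2,3,2
2,3,2,1,3
1,1,2,1,2
0,2,3,0,2
3,0,3,1,0
t=3: 1,0,1,1,2
3,3,2,3,2
2,3,3,1,3
1,1,2,1,2
0,2,3,0,2
3,0,3,1,0
t=4: 2,1,2,2,2
1,2,1,0,3
0,2,2,3,3
2,2,3,1,2
0,2,3,0,2
3,0,3,1,0
t=5: 2,1,2,2,2
1,2,1,0,3
0,2,3,3,3
2,2,3,1,2
0,2,3,0,2
3,0,3,1,0
t=6: 2,1,2,2,3
1,2,2,2,0
0,3,2,1,1
2,3,1,3,3
0,3,1,1,2
3,1,0,2,0
t=7: 2,1,2,2,3
1,2,2,2,0
0,3,3,1,1
2,3,1,3,3
0,3,1,1,2
3,1,0,2,0
t=8: 2,1,2,2,3
1,3,3,2,0
1,1,1,2,1
3,1,3,3,3
1,0,2,1,2
3,2,0,2,0
t=9: 2,1,2,2,3
1,3,3,2,0
1,1,2,2,1
3,1,3,3,3
1,0,2,1,2
3,2,0,2,0
t=10: 2,1,2,2,3
1,3,3,2,0
1,1,3,2,1
3,1,3,3,3
1,0,2,1,2
3,2,0,2,0
t=11: 2,2,3,3,3
2,0,2,0,1
1,3,3,1,3
3,2,1,2,0
1,0,3,2,3
3,2,0,2,0
t=12: 2,2,3,3,3
2,1,3,0,1
2,0,1,2,3
3,3,2,2,0
1,0,3,2,3
3,2,0,2,0
t=13: 2,2,3,3,3
2,1,3,0,1
2,0,2,2,3
3,3,2,2,0
1,0,3,2,3
3,2,0,2,0
t=14: 2,2,3,3,3
2,1,3,0,1
2,0,3,2,3
3,3,2,2,0
1,0,3,2,3
3,2,0,2,0
t=15: 2,3,1,1,0
2,2,1,2,2
2,1,1,3,3
3,3,3,2,0
1,0,3,2,3
3,2,0,2,0
t=16: 2,3,1,1,0
2,2,1,2,2
2,1,2,3,3
3,3,3,2,0
1,0,3,2,3
3,2,0,2,0
t=17: 2,3,1,1,0
2,2,1,2,2
2,1,3,3,3
3,3,3,2,0
1,0,3,2,3
3,2,0,2,0
t=18: 2,3,1,1,0
2,2,2,3,3
3,3,2,2,0
0,1,3,1,3
2,2,1,1,0
3,2,1,3,1
t=19: 2,3,1,1,0
2,2,2,3,3
3,3,3,2,0
0,1,3,1,3
2,2,1,1,0
3,2,1,3,1

54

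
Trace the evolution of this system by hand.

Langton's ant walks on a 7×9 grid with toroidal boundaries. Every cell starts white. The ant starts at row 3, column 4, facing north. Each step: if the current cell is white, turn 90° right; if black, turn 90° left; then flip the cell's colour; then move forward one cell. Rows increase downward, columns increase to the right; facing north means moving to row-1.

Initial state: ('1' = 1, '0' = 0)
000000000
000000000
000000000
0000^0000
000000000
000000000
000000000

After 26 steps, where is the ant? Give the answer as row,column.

6,3

step 0: 000000000
000000000
000000000
0000^0000
000000000
000000000
000000000
step 1: 000000000
000000000
000000000
00001>000
000000000
000000000
000000000
step 2: 000000000
000000000
000000000
000011000
00000v000
000000000
000000000
step 3: 000000000
000000000
000000000
000011000
0000<1000
000000000
000000000
step 4: 000000000
000000000
000000000
0000^1000
000011000
000000000
000000000
step 5: 000000000
000000000
000000000
000<01000
000011000
000000000
000000000
step 6: 000000000
000000000
000^00000
000101000
000011000
000000000
000000000
step 7: 000000000
000000000
0001>0000
000101000
000011000
000000000
000000000
step 8: 000000000
000000000
000110000
0001v1000
000011000
000000000
000000000
step 9: 000000000
000000000
000110000
000<11000
000011000
000000000
000000000
step 10: 000000000
000000000
000110000
000011000
000v11000
000000000
000000000
step 11: 000000000
000000000
000110000
000011000
00<111000
000000000
000000000
step 12: 000000000
000000000
000110000
00^011000
001111000
000000000
000000000
step 13: 000000000
000000000
000110000
001>11000
001111000
000000000
000000000
step 14: 000000000
000000000
000110000
001111000
001v11000
000000000
000000000
step 15: 000000000
000000000
000110000
001111000
0010>1000
000000000
000000000
step 16: 000000000
000000000
000110000
0011^1000
001001000
000000000
000000000
step 17: 000000000
000000000
000110000
001<01000
001001000
000000000
000000000
step 18: 000000000
000000000
000110000
001001000
001v01000
000000000
000000000
step 19: 000000000
000000000
000110000
001001000
00<101000
000000000
000000000
step 20: 000000000
000000000
000110000
001001000
000101000
00v000000
000000000
step 21: 000000000
000000000
000110000
001001000
000101000
0<1000000
000000000
step 22: 000000000
000000000
000110000
001001000
0^0101000
011000000
000000000
step 23: 000000000
000000000
000110000
001001000
01>101000
011000000
000000000
step 24: 000000000
000000000
000110000
001001000
011101000
01v000000
000000000
step 25: 000000000
000000000
000110000
001001000
011101000
010>00000
000000000
step 26: 000000000
000000000
000110000
001001000
011101000
010100000
000v00000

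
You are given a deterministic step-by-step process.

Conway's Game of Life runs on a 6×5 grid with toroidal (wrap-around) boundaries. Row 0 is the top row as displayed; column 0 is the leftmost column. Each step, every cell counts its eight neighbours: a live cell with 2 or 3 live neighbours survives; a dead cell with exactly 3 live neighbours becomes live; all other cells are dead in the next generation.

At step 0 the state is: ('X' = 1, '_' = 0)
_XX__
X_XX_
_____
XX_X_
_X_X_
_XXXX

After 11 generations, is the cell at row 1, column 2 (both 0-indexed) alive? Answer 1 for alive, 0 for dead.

1

gen 0: _XX__
X_XX_
_____
XX_X_
_X_X_
_XXXX
gen 1: _____
__XX_
X__X_
XX__X
_____
____X
gen 2: ___X_
__XXX
X__X_
XX__X
____X
_____
gen 3: __XXX
__X__
_____
_X_X_
____X
_____
gen 4: __XX_
__X__
__X__
_____
_____
____X
gen 5: __XX_
_XX__
_____
_____
_____
___X_
gen 6: _X_X_
_XXX_
_____
_____
_____
__XX_
gen 7: _X__X
_X_X_
__X__
_____
_____
__XX_
gen 8: XX__X
XX_X_
__X__
_____
_____
__XX_
gen 9: _____
___X_
_XX__
_____
_____
XXXXX
gen 10: XX___
__X__
__X__
_____
XXXXX
XXXXX
gen 11: _____
__X__
_____
X___X
_____
_____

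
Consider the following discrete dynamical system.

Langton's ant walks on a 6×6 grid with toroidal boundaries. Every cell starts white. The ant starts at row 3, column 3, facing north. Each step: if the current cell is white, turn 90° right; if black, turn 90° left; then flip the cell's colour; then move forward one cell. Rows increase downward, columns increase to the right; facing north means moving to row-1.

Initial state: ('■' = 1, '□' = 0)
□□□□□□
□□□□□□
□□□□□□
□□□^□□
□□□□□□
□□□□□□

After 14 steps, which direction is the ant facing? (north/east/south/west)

south

gen 0: □□□□□□
□□□□□□
□□□□□□
□□□^□□
□□□□□□
□□□□□□
gen 1: □□□□□□
□□□□□□
□□□□□□
□□□■>□
□□□□□□
□□□□□□
gen 2: □□□□□□
□□□□□□
□□□□□□
□□□■■□
□□□□v□
□□□□□□
gen 3: □□□□□□
□□□□□□
□□□□□□
□□□■■□
□□□<■□
□□□□□□
gen 4: □□□□□□
□□□□□□
□□□□□□
□□□^■□
□□□■■□
□□□□□□
gen 5: □□□□□□
□□□□□□
□□□□□□
□□<□■□
□□□■■□
□□□□□□
gen 6: □□□□□□
□□□□□□
□□^□□□
□□■□■□
□□□■■□
□□□□□□
gen 7: □□□□□□
□□□□□□
□□■>□□
□□■□■□
□□□■■□
□□□□□□
gen 8: □□□□□□
□□□□□□
□□■■□□
□□■v■□
□□□■■□
□□□□□□
gen 9: □□□□□□
□□□□□□
□□■■□□
□□<■■□
□□□■■□
□□□□□□
gen 10: □□□□□□
□□□□□□
□□■■□□
□□□■■□
□□v■■□
□□□□□□
gen 11: □□□□□□
□□□□□□
□□■■□□
□□□■■□
□<■■■□
□□□□□□
gen 12: □□□□□□
□□□□□□
□□■■□□
□^□■■□
□■■■■□
□□□□□□
gen 13: □□□□□□
□□□□□□
□□■■□□
□■>■■□
□■■■■□
□□□□□□
gen 14: □□□□□□
□□□□□□
□□■■□□
□■■■■□
□■v■■□
□□□□□□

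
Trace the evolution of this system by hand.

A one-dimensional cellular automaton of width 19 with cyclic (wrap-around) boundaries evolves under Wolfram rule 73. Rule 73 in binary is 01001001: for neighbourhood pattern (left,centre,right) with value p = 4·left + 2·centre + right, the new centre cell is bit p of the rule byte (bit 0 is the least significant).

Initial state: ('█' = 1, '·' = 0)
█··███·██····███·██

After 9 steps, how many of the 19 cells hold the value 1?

k=0  █··███·██····███·██
k=1  █··█·█·██·██·█·█·█·
k=2  ·······██·██·······
k=3  ██████·██·██·██████
k=4  ·····█·██·██·█·····
k=5  ████···██·██···████
k=6  ···█·█·██·██·█·█···
k=7  ██·····██·██·····██
k=8  ·█·███·██·██·███·█·
k=9  ···█·█·██·██·█·█···

8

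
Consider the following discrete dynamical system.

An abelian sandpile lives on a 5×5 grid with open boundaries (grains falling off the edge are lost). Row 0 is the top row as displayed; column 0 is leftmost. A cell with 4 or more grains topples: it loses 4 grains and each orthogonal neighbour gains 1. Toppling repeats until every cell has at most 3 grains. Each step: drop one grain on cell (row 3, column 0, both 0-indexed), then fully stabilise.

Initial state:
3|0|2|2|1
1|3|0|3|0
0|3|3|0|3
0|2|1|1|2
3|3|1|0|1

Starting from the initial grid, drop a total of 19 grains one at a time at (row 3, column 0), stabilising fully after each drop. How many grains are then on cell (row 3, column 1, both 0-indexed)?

1

gen 0: 3|0|2|2|1
1|3|0|3|0
0|3|3|0|3
0|2|1|1|2
3|3|1|0|1
gen 1: 3|0|2|2|1
1|3|0|3|0
0|3|3|0|3
1|2|1|1|2
3|3|1|0|1
gen 2: 3|0|2|2|1
1|3|0|3|0
0|3|3|0|3
2|2|1|1|2
3|3|1|0|1
gen 3: 3|0|2|2|1
1|3|0|3|0
0|3|3|0|3
3|2|1|1|2
3|3|1|0|1
gen 4: 3|1|2|2|1
2|0|2|3|0
2|2|0|1|3
2|1|3|1|2
1|1|2|0|1
gen 5: 3|1|2|2|1
2|0|2|3|0
2|2|0|1|3
3|1|3|1|2
1|1|2|0|1
gen 6: 3|1|2|2|1
2|0|2|3|0
3|2|0|1|3
0|2|3|1|2
2|1|2|0|1
gen 7: 3|1|2|2|1
2|0|2|3|0
3|2|0|1|3
1|2|3|1|2
2|1|2|0|1
gen 8: 3|1|2|2|1
2|0|2|3|0
3|2|0|1|3
2|2|3|1|2
2|1|2|0|1
gen 9: 3|1|2|2|1
2|0|2|3|0
3|2|0|1|3
3|2|3|1|2
2|1|2|0|1
gen 10: 3|1|2|2|1
3|0|2|3|0
0|3|0|1|3
1|3|3|1|2
3|1|2|0|1
gen 11: 3|1|2|2|1
3|0|2|3|0
0|3|0|1|3
2|3|3|1|2
3|1|2|0|1
gen 12: 3|1|2|2|1
3|0|2|3|0
0|3|0|1|3
3|3|3|1|2
3|1|2|0|1
gen 13: 3|1|2|2|1
3|1|2|3|0
2|0|2|1|3
2|2|0|2|2
0|3|3|0|1
gen 14: 3|1|2|2|1
3|1|2|3|0
2|0|2|1|3
3|2|0|2|2
0|3|3|0|1
gen 15: 3|1|2|2|1
3|1|2|3|0
3|0|2|1|3
0|3|0|2|2
1|3|3|0|1
gen 16: 3|1|2|2|1
3|1|2|3|0
3|0|2|1|3
1|3|0|2|2
1|3|3|0|1
gen 17: 3|1|2|2|1
3|1|2|3|0
3|0|2|1|3
2|3|0|2|2
1|3|3|0|1
gen 18: 3|1|2|2|1
3|1|2|3|0
3|0|2|1|3
3|3|0|2|2
1|3|3|0|1
gen 19: 0|2|2|2|1
1|2|2|3|0
1|2|2|1|3
2|1|2|2|2
3|1|0|1|1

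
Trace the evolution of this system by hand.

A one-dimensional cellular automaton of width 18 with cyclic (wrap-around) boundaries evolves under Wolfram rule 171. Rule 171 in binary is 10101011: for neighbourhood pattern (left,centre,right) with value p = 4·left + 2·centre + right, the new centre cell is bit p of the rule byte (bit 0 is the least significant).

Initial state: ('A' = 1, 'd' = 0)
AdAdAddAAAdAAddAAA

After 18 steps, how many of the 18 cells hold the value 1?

t=0: AdAdAddAAAdAAddAAA
t=1: dAdAddAAAdAAddAAAA
t=2: AdAddAAAdAAddAAAAd
t=3: dAddAAAdAAddAAAAdA
t=4: AddAAAdAAddAAAAdAd
t=5: ddAAAdAAddAAAAdAdA
t=6: dAAAdAAddAAAAdAdAd
t=7: AAAdAAddAAAAdAdAdd
t=8: AAdAAddAAAAdAdAddA
t=9: AdAAddAAAAdAdAddAA
t=10: dAAddAAAAdAdAddAAA
t=11: AAddAAAAdAdAddAAAd
t=12: AddAAAAdAdAddAAAdA
t=13: ddAAAAdAdAddAAAdAA
t=14: dAAAAdAdAddAAAdAAd
t=15: AAAAdAdAddAAAdAAdd
t=16: AAAdAdAddAAAdAAddA
t=17: AAdAdAddAAAdAAddAA
t=18: AdAdAddAAAdAAddAAA

11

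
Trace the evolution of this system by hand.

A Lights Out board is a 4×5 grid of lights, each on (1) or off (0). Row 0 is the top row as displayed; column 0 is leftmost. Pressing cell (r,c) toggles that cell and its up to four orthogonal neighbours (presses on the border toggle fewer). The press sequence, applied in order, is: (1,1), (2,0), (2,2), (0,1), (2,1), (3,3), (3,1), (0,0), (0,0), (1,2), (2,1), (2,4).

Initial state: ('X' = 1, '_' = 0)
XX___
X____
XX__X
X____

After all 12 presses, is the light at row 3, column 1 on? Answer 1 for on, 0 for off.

t=0: XX___
X____
XX__X
X____
t=1: X____
_XX__
X___X
X____
t=2: X____
XXX__
_X__X
_____
t=3: X____
XX___
__XXX
__X__
t=4: _XX__
X____
__XXX
__X__
t=5: _XX__
XX___
XX_XX
_XX__
t=6: _XX__
XX___
XX__X
_X_XX
t=7: _XX__
XX___
X___X
X_XXX
t=8: X_X__
_X___
X___X
X_XXX
t=9: _XX__
XX___
X___X
X_XXX
t=10: _X___
X_XX_
X_X_X
X_XXX
t=11: _X___
XXXX_
_X__X
XXXXX
t=12: _X___
XXXXX
_X_X_
XXXX_

1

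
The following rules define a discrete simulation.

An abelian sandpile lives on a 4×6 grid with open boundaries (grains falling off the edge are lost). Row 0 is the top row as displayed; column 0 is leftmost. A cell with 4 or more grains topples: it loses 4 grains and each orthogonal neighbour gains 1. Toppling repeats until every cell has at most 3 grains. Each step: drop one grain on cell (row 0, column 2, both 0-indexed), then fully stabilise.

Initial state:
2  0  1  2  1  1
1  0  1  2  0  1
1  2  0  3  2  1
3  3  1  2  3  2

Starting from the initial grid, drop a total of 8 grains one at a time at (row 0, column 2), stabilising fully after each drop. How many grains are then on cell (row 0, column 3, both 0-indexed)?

0

gen 0: 2  0  1  2  1  1
1  0  1  2  0  1
1  2  0  3  2  1
3  3  1  2  3  2
gen 1: 2  0  2  2  1  1
1  0  1  2  0  1
1  2  0  3  2  1
3  3  1  2  3  2
gen 2: 2  0  3  2  1  1
1  0  1  2  0  1
1  2  0  3  2  1
3  3  1  2  3  2
gen 3: 2  1  0  3  1  1
1  0  2  2  0  1
1  2  0  3  2  1
3  3  1  2  3  2
gen 4: 2  1  1  3  1  1
1  0  2  2  0  1
1  2  0  3  2  1
3  3  1  2  3  2
gen 5: 2  1  2  3  1  1
1  0  2  2  0  1
1  2  0  3  2  1
3  3  1  2  3  2
gen 6: 2  1  3  3  1  1
1  0  2  2  0  1
1  2  0  3  2  1
3  3  1  2  3  2
gen 7: 2  2  1  0  2  1
1  0  3  3  0  1
1  2  0  3  2  1
3  3  1  2  3  2
gen 8: 2  2  2  0  2  1
1  0  3  3  0  1
1  2  0  3  2  1
3  3  1  2  3  2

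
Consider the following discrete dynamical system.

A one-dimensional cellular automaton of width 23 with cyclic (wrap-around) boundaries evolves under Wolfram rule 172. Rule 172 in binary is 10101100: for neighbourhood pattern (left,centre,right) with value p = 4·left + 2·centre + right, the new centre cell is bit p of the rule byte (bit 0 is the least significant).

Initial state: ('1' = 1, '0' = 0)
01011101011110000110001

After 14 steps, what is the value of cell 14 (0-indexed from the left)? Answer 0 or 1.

0

[0] 01011101011110000110001
[1] 11111011111100000100001
[2] 11110111111000000100001
[3] 11101111110000000100001
[4] 11011111100000000100001
[5] 10111111000000000100001
[6] 01111110000000000100001
[7] 11111100000000000100001
[8] 11111000000000000100001
[9] 11110000000000000100001
[10] 11100000000000000100001
[11] 11000000000000000100001
[12] 10000000000000000100001
[13] 00000000000000000100001
[14] 00000000000000000100001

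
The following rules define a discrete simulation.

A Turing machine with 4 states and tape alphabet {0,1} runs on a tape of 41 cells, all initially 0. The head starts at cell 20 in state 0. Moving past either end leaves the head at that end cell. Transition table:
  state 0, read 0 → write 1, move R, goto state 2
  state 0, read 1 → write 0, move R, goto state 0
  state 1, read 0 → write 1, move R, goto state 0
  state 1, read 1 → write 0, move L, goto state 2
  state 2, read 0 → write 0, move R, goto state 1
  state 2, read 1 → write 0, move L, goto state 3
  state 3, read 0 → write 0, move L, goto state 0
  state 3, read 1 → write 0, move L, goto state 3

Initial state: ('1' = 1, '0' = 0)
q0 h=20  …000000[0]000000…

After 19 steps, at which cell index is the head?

39

k=0  q0 h=20  …000000[0]000000…
k=1  q2 h=21  …000001[0]000000…
k=2  q1 h=22  …000010[0]000000…
k=3  q0 h=23  …000101[0]000000…
k=4  q2 h=24  …001011[0]000000…
k=5  q1 h=25  …010110[0]000000…
k=6  q0 h=26  …101101[0]000000…
k=7  q2 h=27  …011011[0]000000…
k=8  q1 h=28  …110110[0]000000…
k=9  q0 h=29  …101101[0]000000…
k=10  q2 h=30  …011011[0]000000…
k=11  q1 h=31  …110110[0]000000…
k=12  q0 h=32  …101101[0]000000…
k=13  q2 h=33  …011011[0]000000…
k=14  q1 h=34  …110110[0]000000|
k=15  q0 h=35  …101101[0]00000|
k=16  q2 h=36  …011011[0]0000|
k=17  q1 h=37  …110110[0]000|
k=18  q0 h=38  …101101[0]00|
k=19  q2 h=39  …011011[0]0|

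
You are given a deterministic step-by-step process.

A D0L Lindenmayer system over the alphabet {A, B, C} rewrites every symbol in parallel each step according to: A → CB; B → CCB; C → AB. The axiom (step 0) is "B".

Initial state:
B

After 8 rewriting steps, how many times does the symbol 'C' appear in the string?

step 0: B
step 1: CCB
step 2: ABABCCB
step 3: CBCCBCBCCBABABCCB
step 4: ABCCBABABCCBABCCBABABCCBCBCCBCBCCBABABCCB
step 5: CBCCBABABCCBCBCCBCBCCBABABCCBCBCCBABABCCBCBCCBCBCCBABABCCBABCCBABABCCBABCCBABABCCBCBCCBCBCCBABABCCB
step 6: ABCCBABABCCBCBCCBCBCCBABABCCBABCCBABABCCBABCCBABABCCBCBCCB…CBCCBCBCCBABABCCBABCCBABABCCBABCCBABABCCBCBCCBCBCCBABABCCB  (len 239)
step 7: CBCCBABABCCBCBCCBCBCCBABABCCBABCCBABABCCBABCCBABABCCBCBCCB…CBCCBCBCCBABABCCBABCCBABABCCBABCCBABABCCBCBCCBCBCCBABABCCB  (len 577)
step 8: ABCCBABABCCBCBCCBCBCCBABABCCBABCCBABABCCBABCCBABABCCBCBCCB…CBCCBCBCCBABABCCBABCCBABABCCBABCCBABABCCBCBCCBCBCCBABABCCB  (len 1393)

576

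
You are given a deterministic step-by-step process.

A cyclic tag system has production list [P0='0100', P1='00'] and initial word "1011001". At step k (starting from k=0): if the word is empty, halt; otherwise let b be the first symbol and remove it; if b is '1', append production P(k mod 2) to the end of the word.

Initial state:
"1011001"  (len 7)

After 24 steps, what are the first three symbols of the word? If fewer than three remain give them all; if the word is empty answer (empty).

[0] "1011001"  (len 7)
[1] "0110010100"  (len 10)
[2] "110010100"  (len 9)
[3] "100101000100"  (len 12)
[4] "0010100010000"  (len 13)
[5] "010100010000"  (len 12)
[6] "10100010000"  (len 11)
[7] "01000100000100"  (len 14)
[8] "1000100000100"  (len 13)
[9] "0001000001000100"  (len 16)
[10] "001000001000100"  (len 15)
[11] "01000001000100"  (len 14)
[12] "1000001000100"  (len 13)
[13] "0000010001000100"  (len 16)
[14] "000010001000100"  (len 15)
[15] "00010001000100"  (len 14)
[16] "0010001000100"  (len 13)
[17] "010001000100"  (len 12)
[18] "10001000100"  (len 11)
[19] "00010001000100"  (len 14)
[20] "0010001000100"  (len 13)
[21] "010001000100"  (len 12)
[22] "10001000100"  (len 11)
[23] "00010001000100"  (len 14)
[24] "0010001000100"  (len 13)

001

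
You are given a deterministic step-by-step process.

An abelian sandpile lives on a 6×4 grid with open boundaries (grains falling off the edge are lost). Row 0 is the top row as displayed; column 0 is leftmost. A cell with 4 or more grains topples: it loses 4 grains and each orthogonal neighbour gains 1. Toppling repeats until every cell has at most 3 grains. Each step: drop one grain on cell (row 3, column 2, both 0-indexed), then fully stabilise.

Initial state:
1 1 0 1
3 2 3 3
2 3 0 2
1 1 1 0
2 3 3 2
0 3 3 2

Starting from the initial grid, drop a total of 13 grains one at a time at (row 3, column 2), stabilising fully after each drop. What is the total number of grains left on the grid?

[0] 1 1 0 1
3 2 3 3
2 3 0 2
1 1 1 0
2 3 3 2
0 3 3 2
[1] 1 1 0 1
3 2 3 3
2 3 0 2
1 1 2 0
2 3 3 2
0 3 3 2
[2] 1 1 0 1
3 2 3 3
2 3 0 2
1 1 3 0
2 3 3 2
0 3 3 2
[3] 1 1 0 1
3 2 3 3
2 3 1 2
1 3 1 1
3 1 2 3
1 1 1 3
[4] 1 1 0 1
3 2 3 3
2 3 1 2
1 3 2 1
3 1 2 3
1 1 1 3
[5] 1 1 0 1
3 2 3 3
2 3 1 2
1 3 3 1
3 1 2 3
1 1 1 3
[6] 1 1 0 1
3 3 3 3
3 0 3 2
2 1 1 2
3 2 3 3
1 1 1 3
[7] 1 1 0 1
3 3 3 3
3 0 3 2
2 1 2 2
3 2 3 3
1 1 1 3
[8] 1 1 0 1
3 3 3 3
3 0 3 2
2 1 3 2
3 2 3 3
1 1 1 3
[9] 2 2 1 2
1 1 2 1
0 3 2 1
3 2 3 1
3 3 1 2
1 1 3 0
[10] 2 2 1 2
1 1 2 1
0 3 3 1
3 3 0 2
3 3 2 2
1 1 3 0
[11] 2 2 1 2
1 1 2 1
0 3 3 1
3 3 1 2
3 3 2 2
1 1 3 0
[12] 2 2 1 2
1 1 2 1
0 3 3 1
3 3 2 2
3 3 2 2
1 1 3 0
[13] 2 2 1 2
1 1 2 1
0 3 3 1
3 3 3 2
3 3 2 2
1 1 3 0

45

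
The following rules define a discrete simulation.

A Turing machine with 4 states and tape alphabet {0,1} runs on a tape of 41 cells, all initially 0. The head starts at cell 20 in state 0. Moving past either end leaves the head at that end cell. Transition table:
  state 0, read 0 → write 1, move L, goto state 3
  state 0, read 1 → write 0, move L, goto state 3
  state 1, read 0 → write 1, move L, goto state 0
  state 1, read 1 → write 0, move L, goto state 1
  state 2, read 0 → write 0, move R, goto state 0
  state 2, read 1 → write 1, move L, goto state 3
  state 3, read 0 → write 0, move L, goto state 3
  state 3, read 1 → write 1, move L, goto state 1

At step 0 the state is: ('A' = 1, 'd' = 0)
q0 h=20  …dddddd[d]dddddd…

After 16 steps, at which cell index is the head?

k=0  q0 h=20  …dddddd[d]dddddd…
k=1  q3 h=19  …dddddd[d]Addddd…
k=2  q3 h=18  …dddddd[d]dAdddd…
k=3  q3 h=17  …dddddd[d]ddAddd…
k=4  q3 h=16  …dddddd[d]dddAdd…
k=5  q3 h=15  …dddddd[d]ddddAd…
k=6  q3 h=14  …dddddd[d]dddddA…
k=7  q3 h=13  …dddddd[d]dddddd…
k=8  q3 h=12  …dddddd[d]dddddd…
k=9  q3 h=11  …dddddd[d]dddddd…
k=10  q3 h=10  …dddddd[d]dddddd…
k=11  q3 h= 9  …dddddd[d]dddddd…
k=12  q3 h= 8  …dddddd[d]dddddd…
k=13  q3 h= 7  …dddddd[d]dddddd…
k=14  q3 h= 6  |dddddd[d]dddddd…
k=15  q3 h= 5  |ddddd[d]dddddd…
k=16  q3 h= 4  |dddd[d]dddddd…

4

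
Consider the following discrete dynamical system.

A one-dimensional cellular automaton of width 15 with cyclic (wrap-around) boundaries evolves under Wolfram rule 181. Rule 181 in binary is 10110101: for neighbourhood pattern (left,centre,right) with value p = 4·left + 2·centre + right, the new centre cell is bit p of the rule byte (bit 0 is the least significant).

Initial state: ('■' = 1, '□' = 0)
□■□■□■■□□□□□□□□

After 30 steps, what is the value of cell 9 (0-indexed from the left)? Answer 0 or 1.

1

step 0: □■□■□■■□□□□□□□□
step 1: □■■■■□□■■■■■■■■
step 2: ■□■■□■□□■■■■■■□
step 3: ■■□□■■■□□■■■■□■
step 4: ■□■□□■□■□□■■□■□
step 5: ■■■■□■■■■□□□■■■
step 6: ■■■□■□■■□■■□□■■
step 7: ■■□■■■□□■□□■□□■
step 8: ■□■□■□■□■■□■■□□
step 9: ■■■■■■■■□□■□□■□
step 10: □■■■■■■□■□■■□■■
step 11: ■□■■■■□■■■□□■□□
step 12: ■■□■■□■□■□■□■■□
step 13: □□■□□■■■■■■■□□■
step 14: ■□■■□□■■■■■□■□■
step 15: □■□□■□□■■■□■■■□
step 16: □■■□■■□□■□■□■□■
step 17: ■□□■□□■□■■■■■■■
step 18: □■□■■□■■□■■■■■■
step 19: ■■■□□■□□■□■■■■□
step 20: □■□■□■■□■■□■■□■
step 21: ■■■■■□□■□□■□□■■
step 22: ■■■■□■□■■□■■□□■
step 23: ■■■□■■■□□■□□■□□
step 24: □■□■□■□■□■■□■■□
step 25: □■■■■■■■■□□■□□■
step 26: ■□■■■■■■□■□■■□■
step 27: □■□■■■■□■■■□□■□
step 28: □■■□■■□■□■□■□■■
step 29: ■□□■□□■■■■■■■□□
step 30: ■■□■■□□■■■■■□■□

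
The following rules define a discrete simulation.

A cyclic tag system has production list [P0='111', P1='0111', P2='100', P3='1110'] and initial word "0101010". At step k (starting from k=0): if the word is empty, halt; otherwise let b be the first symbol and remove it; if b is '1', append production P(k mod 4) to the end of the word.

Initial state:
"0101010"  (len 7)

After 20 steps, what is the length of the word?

34

gen 0: "0101010"  (len 7)
gen 1: "101010"  (len 6)
gen 2: "010100111"  (len 9)
gen 3: "10100111"  (len 8)
gen 4: "01001111110"  (len 11)
gen 5: "1001111110"  (len 10)
gen 6: "0011111100111"  (len 13)
gen 7: "011111100111"  (len 12)
gen 8: "11111100111"  (len 11)
gen 9: "1111100111111"  (len 13)
gen 10: "1111001111110111"  (len 16)
gen 11: "111001111110111100"  (len 18)
gen 12: "110011111101111001110"  (len 21)
gen 13: "10011111101111001110111"  (len 23)
gen 14: "00111111011110011101110111"  (len 26)
gen 15: "0111111011110011101110111"  (len 25)
gen 16: "111111011110011101110111"  (len 24)
gen 17: "11111011110011101110111111"  (len 26)
gen 18: "11110111100111011101111110111"  (len 29)
gen 19: "1110111100111011101111110111100"  (len 31)
gen 20: "1101111001110111011111101111001110"  (len 34)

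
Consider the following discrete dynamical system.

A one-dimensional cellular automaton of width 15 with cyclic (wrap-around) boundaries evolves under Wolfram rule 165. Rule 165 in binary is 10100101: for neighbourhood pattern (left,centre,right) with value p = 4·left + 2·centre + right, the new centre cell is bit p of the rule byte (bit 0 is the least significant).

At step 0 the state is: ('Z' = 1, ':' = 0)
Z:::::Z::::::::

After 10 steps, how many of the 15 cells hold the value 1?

7

step 0: Z:::::Z::::::::
step 1: Z:ZZZ:Z:ZZZZZZ:
step 2: ZZ:Z:ZZZ:ZZZZ:Z
step 3: Z:ZZZ:Z:Z:ZZ:Z:
step 4: ZZ:Z:ZZZZZ::ZZZ
step 5: Z:ZZZ:ZZZ::::ZZ
step 6: :Z:Z:Z:Z::ZZ::Z
step 7: ZZZZZZZZ::::::Z
step 8: ZZZZZZZ::ZZZZ::
step 9: :ZZZZZ::::ZZ:::
step 10: ::ZZZ::ZZ::::ZZ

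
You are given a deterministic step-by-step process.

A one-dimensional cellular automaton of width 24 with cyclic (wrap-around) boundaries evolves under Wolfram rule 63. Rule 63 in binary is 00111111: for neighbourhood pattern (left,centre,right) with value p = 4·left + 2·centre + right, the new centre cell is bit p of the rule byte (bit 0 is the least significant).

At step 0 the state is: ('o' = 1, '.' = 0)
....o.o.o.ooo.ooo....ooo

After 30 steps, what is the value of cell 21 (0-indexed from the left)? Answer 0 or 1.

0

gen 0: ....o.o.o.ooo.ooo....ooo
gen 1: ooooooooooo..oo..ooooo..
gen 2: o..........ooo.ooo....oo
gen 3: .ooooooooooo..oo..ooooo.
gen 4: oo..........ooo.ooo....o
gen 5: ..ooooooooooo..oo..ooooo
gen 6: ooo..........ooo.ooo....
gen 7: o..ooooooooooo..oo..oooo
gen 8: .ooo..........ooo.ooo...
gen 9: oo..ooooooooooo..oo..ooo
gen 10: ..ooo..........ooo.ooo..
gen 11: ooo..ooooooooooo..oo..oo
gen 12: ...ooo..........ooo.ooo.
gen 13: oooo..ooooooooooo..oo..o
gen 14: ....ooo..........ooo.ooo
gen 15: ooooo..ooooooooooo..oo..
gen 16: o....ooo..........ooo.oo
gen 17: .ooooo..ooooooooooo..oo.
gen 18: oo....ooo..........ooo.o
gen 19: ..ooooo..ooooooooooo..oo
gen 20: ooo....ooo..........ooo.
gen 21: o..ooooo..ooooooooooo..o
gen 22: .ooo....ooo..........ooo
gen 23: oo..ooooo..ooooooooooo..
gen 24: o.ooo....ooo..........oo
gen 25: .oo..ooooo..ooooooooooo.
gen 26: oo.ooo....ooo..........o
gen 27: ..oo..ooooo..ooooooooooo
gen 28: ooo.ooo....ooo..........
gen 29: o..oo..ooooo..oooooooooo
gen 30: .ooo.ooo....ooo.........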